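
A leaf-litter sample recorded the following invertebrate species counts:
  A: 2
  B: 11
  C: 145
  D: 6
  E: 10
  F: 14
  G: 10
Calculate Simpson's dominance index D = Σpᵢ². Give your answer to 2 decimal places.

Total N = 2+11+145+6+10+14+10 = 198, so the proportions are 0.0101, 0.0556, 0.7323, 0.0303, 0.0505, 0.0707, 0.0505 (working shown to 4 dp, full precision carried).
D = 0.0101² + 0.0556² + 0.7323² + 0.0303² + 0.0505² + 0.0707² + 0.0505² = 0.0001 + 0.0031 + 0.5363 + 0.0009 + 0.0026 + 0.0050 + 0.0026 = 0.5505.
To 2 decimal places, D = 0.55.

0.55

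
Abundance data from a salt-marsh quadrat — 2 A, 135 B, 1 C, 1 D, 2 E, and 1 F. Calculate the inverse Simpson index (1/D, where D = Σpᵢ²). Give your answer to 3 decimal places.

Total N = 2+135+1+1+2+1 = 142, so the proportions are 0.014085, 0.950704, 0.007042, 0.007042, 0.014085, 0.007042 (working shown to 6 dp, full precision carried).
D = 0.014085² + 0.950704² + 0.007042² + 0.007042² + 0.014085² + 0.007042² = 0.000198 + 0.903839 + 0.000050 + 0.000050 + 0.000198 + 0.000050 = 0.904384.
So 1/D = 1.10572, i.e. 1.106 to 3 decimal places.

1.106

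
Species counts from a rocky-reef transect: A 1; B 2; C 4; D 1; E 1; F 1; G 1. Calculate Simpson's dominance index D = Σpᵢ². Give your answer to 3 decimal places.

0.207

Total N = 1+2+4+1+1+1+1 = 11, so the proportions are 0.09091, 0.18182, 0.36364, 0.09091, 0.09091, 0.09091, 0.09091 (working shown to 5 dp, full precision carried).
D = 0.09091² + 0.18182² + 0.36364² + 0.09091² + 0.09091² + 0.09091² + 0.09091² = 0.00826 + 0.03306 + 0.13223 + 0.00826 + 0.00826 + 0.00826 + 0.00826 = 0.20661.
To 3 decimal places, D = 0.207.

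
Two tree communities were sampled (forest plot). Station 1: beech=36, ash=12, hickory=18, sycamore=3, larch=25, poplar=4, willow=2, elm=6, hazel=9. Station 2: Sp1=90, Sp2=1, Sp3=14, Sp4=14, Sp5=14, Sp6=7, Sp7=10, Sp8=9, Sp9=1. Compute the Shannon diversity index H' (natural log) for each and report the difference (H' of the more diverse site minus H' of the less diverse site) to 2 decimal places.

Station 1: N=115, proportions 0.313, 0.1043, 0.1565, 0.0261, 0.2174, 0.0348, 0.0174, 0.0522, 0.0783, giving H' = 1.8573 (working shown to 4 dp, full precision carried).
Station 2: N=160, proportions 0.5625, 0.0063, 0.0875, 0.0875, 0.0875, 0.0437, 0.0625, 0.0563, 0.0063, giving H' = 1.4986.
Difference = |1.8573 − 1.4986| = 0.3587, i.e. 0.36 to 2 decimal places.

0.36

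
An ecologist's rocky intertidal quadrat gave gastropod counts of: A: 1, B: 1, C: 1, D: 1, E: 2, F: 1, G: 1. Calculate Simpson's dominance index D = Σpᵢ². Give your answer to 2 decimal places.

0.16

Total N = 1+1+1+1+2+1+1 = 8, so the proportions are 0.125, 0.125, 0.125, 0.125, 0.25, 0.125, 0.125 (working shown to 4 dp, full precision carried).
D = 0.125² + 0.125² + 0.125² + 0.125² + 0.25² + 0.125² + 0.125² = 0.0156 + 0.0156 + 0.0156 + 0.0156 + 0.0625 + 0.0156 + 0.0156 = 0.1562.
To 2 decimal places, D = 0.16.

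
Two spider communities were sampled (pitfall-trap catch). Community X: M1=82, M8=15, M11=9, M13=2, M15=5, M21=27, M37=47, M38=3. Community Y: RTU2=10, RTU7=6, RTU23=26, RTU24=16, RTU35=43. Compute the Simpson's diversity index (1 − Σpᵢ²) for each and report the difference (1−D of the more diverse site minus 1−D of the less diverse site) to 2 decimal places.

0.01

Community X: N=190, proportions 0.4316, 0.0789, 0.0474, 0.0105, 0.0263, 0.1421, 0.2474, 0.0158, giving 1−D = 0.7228 (working shown to 4 dp, full precision carried).
Community Y: N=101, proportions 0.099, 0.0594, 0.2574, 0.1584, 0.4257, giving 1−D = 0.7140.
Difference = |0.7228 − 0.7140| = 0.0088, i.e. 0.01 to 2 decimal places.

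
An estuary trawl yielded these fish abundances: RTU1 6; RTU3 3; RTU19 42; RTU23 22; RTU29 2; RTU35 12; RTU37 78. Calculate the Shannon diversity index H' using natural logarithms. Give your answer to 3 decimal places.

1.409

Total N = 6+3+42+22+2+12+78 = 165, so the proportions are 0.03636, 0.01818, 0.25455, 0.13333, 0.01212, 0.07273, 0.47273 (working shown to 5 dp, full precision carried).
Each pᵢ ln pᵢ term: 0.03636×(-3.31419)=-0.12052, 0.01818×(-4.00733)=-0.07286, 0.25455×(-1.36828)=-0.34829, 0.13333×(-2.01490)=-0.26865, 0.01212×(-4.41280)=-0.05349, 0.07273×(-2.62104)=-0.19062, 0.47273×(-0.74924)=-0.35418.
Sum = -1.40861, so H' = 1.409.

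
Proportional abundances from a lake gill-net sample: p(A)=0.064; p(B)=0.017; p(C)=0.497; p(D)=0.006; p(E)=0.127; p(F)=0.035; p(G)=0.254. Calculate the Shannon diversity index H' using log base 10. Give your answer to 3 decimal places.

Each pᵢ log₁₀ pᵢ term (working shown to 5 dp, full precision carried): 0.064×(-1.19382)=-0.07640, 0.017×(-1.76955)=-0.03008, 0.497×(-0.30364)=-0.15091, 0.006×(-2.22185)=-0.01333, 0.127×(-0.89620)=-0.11382, 0.035×(-1.45593)=-0.05096, 0.254×(-0.59517)=-0.15117.
Sum = -0.58668, so H' = 0.587.

0.587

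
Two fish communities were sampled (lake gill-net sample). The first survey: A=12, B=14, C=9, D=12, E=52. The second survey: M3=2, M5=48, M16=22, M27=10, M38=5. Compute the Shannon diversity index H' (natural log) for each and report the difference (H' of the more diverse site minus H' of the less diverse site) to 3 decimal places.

0.169

The first survey: N=99, proportions 0.12121, 0.14141, 0.09091, 0.12121, 0.52525, giving H' = 1.34437 (working shown to 5 dp, full precision carried).
The second survey: N=87, proportions 0.02299, 0.55172, 0.25287, 0.11494, 0.05747, giving H' = 1.17533.
Difference = |1.34437 − 1.17533| = 0.16904, i.e. 0.169 to 3 decimal places.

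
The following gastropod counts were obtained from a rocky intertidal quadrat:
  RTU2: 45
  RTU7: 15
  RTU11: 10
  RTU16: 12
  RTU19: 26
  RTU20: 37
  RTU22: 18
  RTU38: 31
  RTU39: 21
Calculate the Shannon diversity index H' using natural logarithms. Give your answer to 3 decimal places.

Total N = 45+15+10+12+26+37+18+31+21 = 215, so the proportions are 0.2093, 0.06977, 0.04651, 0.05581, 0.12093, 0.17209, 0.08372, 0.14419, 0.09767 (working shown to 5 dp, full precision carried).
Each pᵢ ln pᵢ term: 0.2093×(-1.56398)=-0.32734, 0.06977×(-2.66259)=-0.18576, 0.04651×(-3.06805)=-0.14270, 0.05581×(-2.88573)=-0.16106, 0.12093×(-2.11254)=-0.25547, 0.17209×(-1.75972)=-0.30284, 0.08372×(-2.48027)=-0.20765, 0.14419×(-1.93665)=-0.27924, 0.09767×(-2.32612)=-0.22720.
Sum = -2.08927, so H' = 2.089.

2.089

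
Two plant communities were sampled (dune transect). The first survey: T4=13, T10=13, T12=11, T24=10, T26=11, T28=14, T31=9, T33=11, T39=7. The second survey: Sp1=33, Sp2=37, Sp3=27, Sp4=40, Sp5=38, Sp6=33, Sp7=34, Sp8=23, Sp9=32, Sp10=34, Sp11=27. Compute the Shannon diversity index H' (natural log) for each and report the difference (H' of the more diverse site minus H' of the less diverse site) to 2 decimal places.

The first survey: N=99, proportions 0.1313, 0.1313, 0.1111, 0.101, 0.1111, 0.1414, 0.0909, 0.1111, 0.0707, giving H' = 2.1791 (working shown to 4 dp, full precision carried).
The second survey: N=358, proportions 0.0922, 0.1034, 0.0754, 0.1117, 0.1061, 0.0922, 0.095, 0.0642, 0.0894, 0.095, 0.0754, giving H' = 2.3863.
Difference = |2.1791 − 2.3863| = 0.2072, i.e. 0.21 to 2 decimal places.

0.21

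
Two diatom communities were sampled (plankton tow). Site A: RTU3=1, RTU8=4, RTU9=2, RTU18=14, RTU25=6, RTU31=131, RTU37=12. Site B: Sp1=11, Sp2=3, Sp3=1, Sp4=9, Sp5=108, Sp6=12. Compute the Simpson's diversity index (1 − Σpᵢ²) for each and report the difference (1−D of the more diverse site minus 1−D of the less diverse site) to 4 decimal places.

0.0279

Site A: N=170, proportions 0.005882, 0.023529, 0.011765, 0.082353, 0.035294, 0.770588, 0.070588, giving 1−D = 0.392457 (working shown to 6 dp, full precision carried).
Site B: N=144, proportions 0.076389, 0.020833, 0.006944, 0.0625, 0.75, 0.083333, giving 1−D = 0.420332.
Difference = |0.392457 − 0.420332| = 0.027875, i.e. 0.0279 to 4 decimal places.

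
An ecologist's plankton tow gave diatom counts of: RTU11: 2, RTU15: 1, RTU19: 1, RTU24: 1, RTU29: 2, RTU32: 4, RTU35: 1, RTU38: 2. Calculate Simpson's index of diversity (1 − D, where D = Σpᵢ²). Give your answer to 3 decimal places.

0.837

Total N = 2+1+1+1+2+4+1+2 = 14, so the proportions are 0.14286, 0.07143, 0.07143, 0.07143, 0.14286, 0.28571, 0.07143, 0.14286 (working shown to 5 dp, full precision carried).
D = 0.14286² + 0.07143² + 0.07143² + 0.07143² + 0.14286² + 0.28571² + 0.07143² + 0.14286² = 0.02041 + 0.00510 + 0.00510 + 0.00510 + 0.02041 + 0.08163 + 0.00510 + 0.02041 = 0.16327.
So 1 − D = 0.83673, i.e. 0.837 to 3 decimal places.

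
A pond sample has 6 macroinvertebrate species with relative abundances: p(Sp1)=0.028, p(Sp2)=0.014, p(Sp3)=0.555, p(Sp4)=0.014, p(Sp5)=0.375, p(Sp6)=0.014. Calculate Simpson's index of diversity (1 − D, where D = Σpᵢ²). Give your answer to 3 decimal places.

D = 0.028² + 0.014² + 0.555² + 0.014² + 0.375² + 0.014² = 0.00078 + 0.00020 + 0.30803 + 0.00020 + 0.14062 + 0.00020 = 0.45002 (working shown to 5 dp, full precision carried).
So 1 − D = 0.54998, i.e. 0.550 to 3 decimal places.

0.550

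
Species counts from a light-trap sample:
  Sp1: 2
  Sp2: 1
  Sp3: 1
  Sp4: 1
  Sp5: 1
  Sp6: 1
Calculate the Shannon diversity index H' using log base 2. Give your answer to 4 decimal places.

Total N = 2+1+1+1+1+1 = 7, so the proportions are 0.285714, 0.142857, 0.142857, 0.142857, 0.142857, 0.142857 (working shown to 6 dp, full precision carried).
Each pᵢ log₂ pᵢ term: 0.285714×(-1.807355)=-0.516387, 0.142857×(-2.807355)=-0.401051, 0.142857×(-2.807355)=-0.401051, 0.142857×(-2.807355)=-0.401051, 0.142857×(-2.807355)=-0.401051, 0.142857×(-2.807355)=-0.401051.
Sum = -2.521641, so H' = 2.5216.

2.5216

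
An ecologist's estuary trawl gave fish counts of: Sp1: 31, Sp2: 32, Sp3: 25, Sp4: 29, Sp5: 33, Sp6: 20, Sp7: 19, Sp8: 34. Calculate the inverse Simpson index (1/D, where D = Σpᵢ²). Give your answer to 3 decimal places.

Total N = 31+32+25+29+33+20+19+34 = 223, so the proportions are 0.1390135, 0.1434978, 0.1121076, 0.1300448, 0.1479821, 0.0896861, 0.0852018, 0.1524664 (working shown to 7 dp, full precision carried).
D = 0.1390135² + 0.1434978² + 0.1121076² + 0.1300448² + 0.1479821² + 0.0896861² + 0.0852018² + 0.1524664² = 0.0193247 + 0.0205916 + 0.0125681 + 0.0169117 + 0.0218987 + 0.0080436 + 0.0072593 + 0.0232460 = 0.1298438.
So 1/D = 7.70156, i.e. 7.702 to 3 decimal places.

7.702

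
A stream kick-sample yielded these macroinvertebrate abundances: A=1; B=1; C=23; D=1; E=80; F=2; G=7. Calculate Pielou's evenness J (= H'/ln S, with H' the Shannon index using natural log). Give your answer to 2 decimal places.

Total N = 1+1+23+1+80+2+7 = 115, so the proportions are 0.0087, 0.0087, 0.2, 0.0087, 0.6957, 0.0174, 0.0609 (working shown to 4 dp, full precision carried).
H' = −Σ pᵢ ln pᵢ = −((-0.0413) + (-0.0413) + (-0.3219) + (-0.0413) + (-0.2525) + (-0.0705) + (-0.1704)) = 0.9390.
With S = 7 species, ln S = 1.9459, so J = 0.9390/1.9459 = 0.4825, i.e. 0.48 to 2 decimal places.

0.48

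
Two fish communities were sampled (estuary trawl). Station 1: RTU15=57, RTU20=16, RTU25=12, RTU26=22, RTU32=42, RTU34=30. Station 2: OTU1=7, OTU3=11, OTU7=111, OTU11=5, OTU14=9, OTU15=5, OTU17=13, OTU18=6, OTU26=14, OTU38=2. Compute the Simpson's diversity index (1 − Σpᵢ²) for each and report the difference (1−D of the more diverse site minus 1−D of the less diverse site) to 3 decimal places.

0.177

Station 1: N=179, proportions 0.31844, 0.08939, 0.06704, 0.12291, 0.23464, 0.1676, giving 1−D = 0.78787 (working shown to 5 dp, full precision carried).
Station 2: N=183, proportions 0.03825, 0.06011, 0.60656, 0.02732, 0.04918, 0.02732, 0.07104, 0.03279, 0.0765, 0.01093, giving 1−D = 0.61101.
Difference = |0.78787 − 0.61101| = 0.17686, i.e. 0.177 to 3 decimal places.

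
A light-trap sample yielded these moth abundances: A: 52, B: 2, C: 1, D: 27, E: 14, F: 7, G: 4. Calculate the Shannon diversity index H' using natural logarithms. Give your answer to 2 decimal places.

1.38

Total N = 52+2+1+27+14+7+4 = 107, so the proportions are 0.486, 0.0187, 0.0093, 0.2523, 0.1308, 0.0654, 0.0374 (working shown to 4 dp, full precision carried).
Each pᵢ ln pᵢ term: 0.486×(-0.7216)=-0.3507, 0.0187×(-3.9797)=-0.0744, 0.0093×(-4.6728)=-0.0437, 0.2523×(-1.3770)=-0.3475, 0.1308×(-2.0338)=-0.2661, 0.0654×(-2.7269)=-0.1784, 0.0374×(-3.2865)=-0.1229.
Sum = -1.3836, so H' = 1.38.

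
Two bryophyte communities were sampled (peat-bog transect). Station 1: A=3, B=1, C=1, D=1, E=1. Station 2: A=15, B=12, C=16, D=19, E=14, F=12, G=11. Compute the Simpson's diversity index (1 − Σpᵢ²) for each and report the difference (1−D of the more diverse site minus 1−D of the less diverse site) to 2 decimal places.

Station 1: N=7, proportions 0.4286, 0.1429, 0.1429, 0.1429, 0.1429, giving 1−D = 0.7347 (working shown to 4 dp, full precision carried).
Station 2: N=99, proportions 0.1515, 0.1212, 0.1616, 0.1919, 0.1414, 0.1212, 0.1111, giving 1−D = 0.8524.
Difference = |0.7347 − 0.8524| = 0.1177, i.e. 0.12 to 2 decimal places.

0.12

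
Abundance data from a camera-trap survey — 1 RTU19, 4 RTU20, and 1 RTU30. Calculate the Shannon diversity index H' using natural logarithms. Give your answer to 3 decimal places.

Total N = 1+4+1 = 6, so the proportions are 0.16667, 0.66667, 0.16667 (working shown to 5 dp, full precision carried).
Each pᵢ ln pᵢ term: 0.16667×(-1.79176)=-0.29863, 0.66667×(-0.40547)=-0.27031, 0.16667×(-1.79176)=-0.29863.
Sum = -0.86756, so H' = 0.868.

0.868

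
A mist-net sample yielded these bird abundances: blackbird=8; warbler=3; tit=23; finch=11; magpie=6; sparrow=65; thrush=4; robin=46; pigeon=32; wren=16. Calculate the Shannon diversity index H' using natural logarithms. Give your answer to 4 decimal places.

1.9200

Total N = 8+3+23+11+6+65+4+46+32+16 = 214, so the proportions are 0.037383, 0.014019, 0.107477, 0.051402, 0.028037, 0.303738, 0.018692, 0.214953, 0.149533, 0.074766 (working shown to 6 dp, full precision carried).
Each pᵢ ln pᵢ term: 0.037383×(-3.286534)=-0.122861, 0.014019×(-4.267364)=-0.059823, 0.107477×(-2.230482)=-0.239725, 0.051402×(-2.968081)=-0.152565, 0.028037×(-3.574217)=-0.100212, 0.303738×(-1.191589)=-0.361931, 0.018692×(-3.979682)=-0.074387, 0.214953×(-1.537335)=-0.330455, 0.149533×(-1.900240)=-0.284148, 0.074766×(-2.593387)=-0.193898.
Sum = -1.920004, so H' = 1.9200.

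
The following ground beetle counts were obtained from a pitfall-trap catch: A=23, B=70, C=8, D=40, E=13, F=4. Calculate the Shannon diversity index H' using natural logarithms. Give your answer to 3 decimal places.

1.439

Total N = 23+70+8+40+13+4 = 158, so the proportions are 0.14557, 0.44304, 0.05063, 0.25316, 0.08228, 0.02532 (working shown to 5 dp, full precision carried).
Each pᵢ ln pᵢ term: 0.14557×(-1.92710)=-0.28053, 0.44304×(-0.81410)=-0.36068, 0.05063×(-2.98315)=-0.15105, 0.25316×(-1.37372)=-0.34778, 0.08228×(-2.49765)=-0.20550, 0.02532×(-3.67630)=-0.09307.
Sum = -1.43860, so H' = 1.439.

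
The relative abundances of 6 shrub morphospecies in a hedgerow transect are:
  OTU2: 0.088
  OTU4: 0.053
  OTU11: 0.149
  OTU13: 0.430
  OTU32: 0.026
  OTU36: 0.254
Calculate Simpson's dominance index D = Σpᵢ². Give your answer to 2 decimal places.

D = 0.088² + 0.053² + 0.149² + 0.43² + 0.026² + 0.254² = 0.0077 + 0.0028 + 0.0222 + 0.1849 + 0.0007 + 0.0645 = 0.2828 (working shown to 4 dp, full precision carried).
To 2 decimal places, D = 0.28.

0.28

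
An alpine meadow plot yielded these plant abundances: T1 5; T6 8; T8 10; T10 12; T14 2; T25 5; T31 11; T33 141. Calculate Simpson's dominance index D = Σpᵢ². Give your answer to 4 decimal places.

0.5411

Total N = 5+8+10+12+2+5+11+141 = 194, so the proportions are 0.025773, 0.041237, 0.051546, 0.061856, 0.010309, 0.025773, 0.056701, 0.726804 (working shown to 6 dp, full precision carried).
D = 0.025773² + 0.041237² + 0.051546² + 0.061856² + 0.010309² + 0.025773² + 0.056701² + 0.726804² = 0.000664 + 0.001700 + 0.002657 + 0.003826 + 0.000106 + 0.000664 + 0.003215 + 0.528244 = 0.541078.
To 4 decimal places, D = 0.5411.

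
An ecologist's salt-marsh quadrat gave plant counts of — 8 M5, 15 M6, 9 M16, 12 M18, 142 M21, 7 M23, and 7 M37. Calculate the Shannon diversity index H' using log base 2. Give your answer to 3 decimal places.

Total N = 8+15+9+12+142+7+7 = 200, so the proportions are 0.04, 0.075, 0.045, 0.06, 0.71, 0.035, 0.035 (working shown to 5 dp, full precision carried).
Each pᵢ log₂ pᵢ term: 0.04×(-4.64386)=-0.18575, 0.075×(-3.73697)=-0.28027, 0.045×(-4.47393)=-0.20133, 0.06×(-4.05889)=-0.24353, 0.71×(-0.49411)=-0.35082, 0.035×(-4.83650)=-0.16928, 0.035×(-4.83650)=-0.16928.
Sum = -1.60026, so H' = 1.600.

1.600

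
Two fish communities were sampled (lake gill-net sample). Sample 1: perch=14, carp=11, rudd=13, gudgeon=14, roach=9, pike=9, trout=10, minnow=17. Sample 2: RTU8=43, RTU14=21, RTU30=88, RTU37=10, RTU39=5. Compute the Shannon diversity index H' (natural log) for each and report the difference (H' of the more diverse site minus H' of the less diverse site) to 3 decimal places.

Sample 1: N=97, proportions 0.14433, 0.113402, 0.134021, 0.14433, 0.092784, 0.092784, 0.103093, 0.175258, giving H' = 2.055584 (working shown to 6 dp, full precision carried).
Sample 2: N=167, proportions 0.257485, 0.125749, 0.526946, 0.05988, 0.02994, giving H' = 1.221316.
Difference = |2.055584 − 1.221316| = 0.834268, i.e. 0.834 to 3 decimal places.

0.834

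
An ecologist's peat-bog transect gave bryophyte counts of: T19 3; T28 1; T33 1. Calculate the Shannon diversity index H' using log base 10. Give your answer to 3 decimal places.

0.413

Total N = 3+1+1 = 5, so the proportions are 0.6, 0.2, 0.2 (working shown to 5 dp, full precision carried).
Each pᵢ log₁₀ pᵢ term: 0.6×(-0.22185)=-0.13311, 0.2×(-0.69897)=-0.13979, 0.2×(-0.69897)=-0.13979.
Sum = -0.41270, so H' = 0.413.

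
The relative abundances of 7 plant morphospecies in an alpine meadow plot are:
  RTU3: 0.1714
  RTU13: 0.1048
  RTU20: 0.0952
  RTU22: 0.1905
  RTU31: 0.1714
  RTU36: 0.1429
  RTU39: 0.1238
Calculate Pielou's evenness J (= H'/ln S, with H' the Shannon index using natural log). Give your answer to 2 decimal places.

H' = −Σ pᵢ ln pᵢ = −((-0.3023) + (-0.2364) + (-0.2239) + (-0.3159) + (-0.3023) + (-0.2780) + (-0.2586)) = 1.9174 (working shown to 4 dp, full precision carried).
With S = 7 species, ln S = 1.9459, so J = 1.9174/1.9459 = 0.9854, i.e. 0.99 to 2 decimal places.

0.99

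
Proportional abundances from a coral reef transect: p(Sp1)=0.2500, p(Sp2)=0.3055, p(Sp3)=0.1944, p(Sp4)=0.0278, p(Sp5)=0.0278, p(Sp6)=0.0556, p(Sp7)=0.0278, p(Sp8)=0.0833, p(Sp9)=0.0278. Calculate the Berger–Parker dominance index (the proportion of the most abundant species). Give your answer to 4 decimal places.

0.3055

The largest proportion is 0.3055, i.e. d = 0.3055 to 4 decimal places.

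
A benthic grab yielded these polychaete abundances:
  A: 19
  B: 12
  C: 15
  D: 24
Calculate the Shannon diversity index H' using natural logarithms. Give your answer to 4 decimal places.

Total N = 19+12+15+24 = 70, so the proportions are 0.271429, 0.171429, 0.214286, 0.342857 (working shown to 6 dp, full precision carried).
Each pᵢ ln pᵢ term: 0.271429×(-1.304056)=-0.353958, 0.171429×(-1.763589)=-0.302329, 0.214286×(-1.540445)=-0.330095, 0.342857×(-1.070441)=-0.367008.
Sum = -1.353391, so H' = 1.3534.

1.3534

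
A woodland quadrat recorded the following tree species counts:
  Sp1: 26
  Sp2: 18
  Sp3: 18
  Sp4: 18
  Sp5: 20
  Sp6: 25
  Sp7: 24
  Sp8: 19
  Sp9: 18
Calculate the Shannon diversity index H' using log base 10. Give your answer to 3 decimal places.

0.949

Total N = 26+18+18+18+20+25+24+19+18 = 186, so the proportions are 0.13978, 0.09677, 0.09677, 0.09677, 0.10753, 0.13441, 0.12903, 0.10215, 0.09677 (working shown to 5 dp, full precision carried).
Each pᵢ log₁₀ pᵢ term: 0.13978×(-0.85454)=-0.11945, 0.09677×(-1.01424)=-0.09815, 0.09677×(-1.01424)=-0.09815, 0.09677×(-1.01424)=-0.09815, 0.10753×(-0.96848)=-0.10414, 0.13441×(-0.87157)=-0.11715, 0.12903×(-0.88930)=-0.11475, 0.10215×(-0.99076)=-0.10121, 0.09677×(-1.01424)=-0.09815.
Sum = -0.94930, so H' = 0.949.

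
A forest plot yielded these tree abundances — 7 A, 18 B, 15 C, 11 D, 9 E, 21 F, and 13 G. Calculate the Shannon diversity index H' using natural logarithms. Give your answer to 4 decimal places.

Total N = 7+18+15+11+9+21+13 = 94, so the proportions are 0.074468, 0.191489, 0.159574, 0.117021, 0.095745, 0.223404, 0.138298 (working shown to 6 dp, full precision carried).
Each pᵢ ln pᵢ term: 0.074468×(-2.597385)=-0.193422, 0.191489×(-1.652923)=-0.316517, 0.159574×(-1.835245)=-0.292858, 0.117021×(-2.145400)=-0.251057, 0.095745×(-2.346070)=-0.224624, 0.223404×(-1.498772)=-0.334832, 0.138298×(-1.978345)=-0.273601.
Sum = -1.886912, so H' = 1.8869.

1.8869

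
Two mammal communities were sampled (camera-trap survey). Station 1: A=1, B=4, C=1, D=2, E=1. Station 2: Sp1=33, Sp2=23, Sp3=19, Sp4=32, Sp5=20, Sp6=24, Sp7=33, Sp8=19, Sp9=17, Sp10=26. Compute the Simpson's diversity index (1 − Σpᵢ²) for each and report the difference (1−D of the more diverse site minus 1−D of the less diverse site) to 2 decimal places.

Station 1: N=9, proportions 0.1111, 0.4444, 0.1111, 0.2222, 0.1111, giving 1−D = 0.7160 (working shown to 4 dp, full precision carried).
Station 2: N=246, proportions 0.1341, 0.0935, 0.0772, 0.1301, 0.0813, 0.0976, 0.1341, 0.0772, 0.0691, 0.1057, giving 1−D = 0.8943.
Difference = |0.7160 − 0.8943| = 0.1783, i.e. 0.18 to 2 decimal places.

0.18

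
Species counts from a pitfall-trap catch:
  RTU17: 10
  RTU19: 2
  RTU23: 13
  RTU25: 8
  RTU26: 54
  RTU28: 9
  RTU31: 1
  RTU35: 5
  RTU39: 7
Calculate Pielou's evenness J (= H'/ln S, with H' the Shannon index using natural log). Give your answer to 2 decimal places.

0.75

Total N = 10+2+13+8+54+9+1+5+7 = 109, so the proportions are 0.0917, 0.0183, 0.1193, 0.0734, 0.4954, 0.0826, 0.0092, 0.0459, 0.0642 (working shown to 4 dp, full precision carried).
H' = −Σ pᵢ ln pᵢ = −((-0.2192) + (-0.0734) + (-0.2536) + (-0.1917) + (-0.3480) + (-0.2059) + (-0.0430) + (-0.1414) + (-0.1763)) = 1.6524.
With S = 9 species, ln S = 2.1972, so J = 1.6524/2.1972 = 0.7521, i.e. 0.75 to 2 decimal places.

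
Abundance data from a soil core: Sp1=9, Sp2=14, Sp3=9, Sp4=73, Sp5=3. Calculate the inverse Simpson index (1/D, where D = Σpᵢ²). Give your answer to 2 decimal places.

Total N = 9+14+9+73+3 = 108, so the proportions are 0.08333, 0.12963, 0.08333, 0.67593, 0.02778 (working shown to 5 dp, full precision carried).
D = 0.08333² + 0.12963² + 0.08333² + 0.67593² + 0.02778² = 0.00694 + 0.01680 + 0.00694 + 0.45688 + 0.00077 = 0.48834.
So 1/D = 2.0478, i.e. 2.05 to 2 decimal places.

2.05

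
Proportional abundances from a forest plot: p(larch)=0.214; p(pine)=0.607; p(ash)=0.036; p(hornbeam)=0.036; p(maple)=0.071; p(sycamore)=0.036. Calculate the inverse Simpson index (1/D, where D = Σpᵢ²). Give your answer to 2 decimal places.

D = 0.214² + 0.607² + 0.036² + 0.036² + 0.071² + 0.036² = 0.04580 + 0.36845 + 0.00130 + 0.00130 + 0.00504 + 0.00130 = 0.42317 (working shown to 5 dp, full precision carried).
So 1/D = 2.3631, i.e. 2.36 to 2 decimal places.

2.36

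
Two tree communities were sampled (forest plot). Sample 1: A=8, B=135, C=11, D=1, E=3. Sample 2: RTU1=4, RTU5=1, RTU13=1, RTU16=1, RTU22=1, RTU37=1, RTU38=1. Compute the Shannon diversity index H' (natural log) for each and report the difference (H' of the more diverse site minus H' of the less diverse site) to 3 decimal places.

1.170

Sample 1: N=158, proportions 0.05063, 0.85443, 0.06962, 0.00633, 0.01899, giving H' = 0.57829 (working shown to 5 dp, full precision carried).
Sample 2: N=10, proportions 0.4, 0.1, 0.1, 0.1, 0.1, 0.1, 0.1, giving H' = 1.74807.
Difference = |0.57829 − 1.74807| = 1.16978, i.e. 1.170 to 3 decimal places.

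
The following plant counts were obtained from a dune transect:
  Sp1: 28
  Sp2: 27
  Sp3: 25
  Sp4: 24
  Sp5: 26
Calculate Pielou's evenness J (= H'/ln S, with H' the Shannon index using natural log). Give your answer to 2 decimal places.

Total N = 28+27+25+24+26 = 130, so the proportions are 0.2154, 0.2077, 0.1923, 0.1846, 0.2 (working shown to 4 dp, full precision carried).
H' = −Σ pᵢ ln pᵢ = −((-0.3307) + (-0.3264) + (-0.3170) + (-0.3119) + (-0.3219)) = 1.6080.
With S = 5 species, ln S = 1.6094, so J = 1.6080/1.6094 = 0.9991, i.e. 1.00 to 2 decimal places.

1.00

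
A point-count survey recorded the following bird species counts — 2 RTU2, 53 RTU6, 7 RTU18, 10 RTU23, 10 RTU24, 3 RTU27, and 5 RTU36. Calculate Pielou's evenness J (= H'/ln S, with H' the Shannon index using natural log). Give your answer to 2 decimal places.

0.70

Total N = 2+53+7+10+10+3+5 = 90, so the proportions are 0.0222, 0.5889, 0.0778, 0.1111, 0.1111, 0.0333, 0.0556 (working shown to 4 dp, full precision carried).
H' = −Σ pᵢ ln pᵢ = −((-0.0846) + (-0.3118) + (-0.1986) + (-0.2441) + (-0.2441) + (-0.1134) + (-0.1606)) = 1.3573.
With S = 7 species, ln S = 1.9459, so J = 1.3573/1.9459 = 0.6975, i.e. 0.70 to 2 decimal places.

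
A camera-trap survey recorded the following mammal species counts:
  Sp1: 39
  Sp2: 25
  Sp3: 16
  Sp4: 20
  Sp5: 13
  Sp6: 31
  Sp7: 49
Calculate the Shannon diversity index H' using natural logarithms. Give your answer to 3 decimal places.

Total N = 39+25+16+20+13+31+49 = 193, so the proportions are 0.20207, 0.12953, 0.0829, 0.10363, 0.06736, 0.16062, 0.25389 (working shown to 5 dp, full precision carried).
Each pᵢ ln pᵢ term: 0.20207×(-1.59913)=-0.32314, 0.12953×(-2.04381)=-0.26474, 0.0829×(-2.49010)=-0.20643, 0.10363×(-2.26696)=-0.23492, 0.06736×(-2.69774)=-0.18171, 0.16062×(-1.82870)=-0.29373, 0.25389×(-1.37087)=-0.34804.
Sum = -1.85272, so H' = 1.853.

1.853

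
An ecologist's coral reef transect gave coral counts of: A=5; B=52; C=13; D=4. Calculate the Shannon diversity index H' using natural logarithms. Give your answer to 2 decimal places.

0.89

Total N = 5+52+13+4 = 74, so the proportions are 0.0676, 0.7027, 0.1757, 0.0541 (working shown to 4 dp, full precision carried).
Each pᵢ ln pᵢ term: 0.0676×(-2.6946)=-0.1821, 0.7027×(-0.3528)=-0.2479, 0.1757×(-1.7391)=-0.3055, 0.0541×(-2.9178)=-0.1577.
Sum = -0.8932, so H' = 0.89.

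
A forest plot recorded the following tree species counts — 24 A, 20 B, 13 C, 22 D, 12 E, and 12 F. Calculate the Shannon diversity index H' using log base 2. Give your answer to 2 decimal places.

2.52

Total N = 24+20+13+22+12+12 = 103, so the proportions are 0.233, 0.1942, 0.1262, 0.2136, 0.1165, 0.1165 (working shown to 4 dp, full precision carried).
Each pᵢ log₂ pᵢ term: 0.233×(-2.1015)=-0.4897, 0.1942×(-2.3646)=-0.4591, 0.1262×(-2.9861)=-0.3769, 0.2136×(-2.2271)=-0.4757, 0.1165×(-3.1015)=-0.3613, 0.1165×(-3.1015)=-0.3613.
Sum = -2.5241, so H' = 2.52.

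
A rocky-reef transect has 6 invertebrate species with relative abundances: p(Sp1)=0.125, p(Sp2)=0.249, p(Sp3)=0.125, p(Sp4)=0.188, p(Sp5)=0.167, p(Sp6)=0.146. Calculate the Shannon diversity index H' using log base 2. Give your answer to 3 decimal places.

2.539

Each pᵢ log₂ pᵢ term (working shown to 5 dp, full precision carried): 0.125×(-3.00000)=-0.37500, 0.249×(-2.00578)=-0.49944, 0.125×(-3.00000)=-0.37500, 0.188×(-2.41120)=-0.45330, 0.167×(-2.58208)=-0.43121, 0.146×(-2.77596)=-0.40529.
Sum = -2.53924, so H' = 2.539.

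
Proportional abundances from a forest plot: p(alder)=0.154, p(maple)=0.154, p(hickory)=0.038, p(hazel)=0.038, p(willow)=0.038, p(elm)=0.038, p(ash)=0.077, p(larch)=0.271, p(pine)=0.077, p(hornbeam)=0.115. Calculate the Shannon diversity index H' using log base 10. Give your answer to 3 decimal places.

0.899

Each pᵢ log₁₀ pᵢ term (working shown to 5 dp, full precision carried): 0.154×(-0.81248)=-0.12512, 0.154×(-0.81248)=-0.12512, 0.038×(-1.42022)=-0.05397, 0.038×(-1.42022)=-0.05397, 0.038×(-1.42022)=-0.05397, 0.038×(-1.42022)=-0.05397, 0.077×(-1.11351)=-0.08574, 0.271×(-0.56703)=-0.15367, 0.077×(-1.11351)=-0.08574, 0.115×(-0.93930)=-0.10802.
Sum = -0.89928, so H' = 0.899.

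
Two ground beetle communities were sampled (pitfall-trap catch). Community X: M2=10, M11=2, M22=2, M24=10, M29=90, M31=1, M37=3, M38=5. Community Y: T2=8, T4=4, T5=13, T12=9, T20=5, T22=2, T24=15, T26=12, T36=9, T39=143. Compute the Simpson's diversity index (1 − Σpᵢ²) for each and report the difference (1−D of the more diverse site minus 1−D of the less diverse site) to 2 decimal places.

Community X: N=123, proportions 0.0813008, 0.0162602, 0.0162602, 0.0813008, 0.7317073, 0.0081301, 0.0243902, 0.0406504, giving 1−D = 0.4485425 (working shown to 7 dp, full precision carried).
Community Y: N=220, proportions 0.0363636, 0.0181818, 0.0590909, 0.0409091, 0.0227273, 0.0090909, 0.0681818, 0.0545455, 0.0409091, 0.65, giving 1−D = 0.5607851.
Difference = |0.4485425 − 0.5607851| = 0.1122426, i.e. 0.11 to 2 decimal places.

0.11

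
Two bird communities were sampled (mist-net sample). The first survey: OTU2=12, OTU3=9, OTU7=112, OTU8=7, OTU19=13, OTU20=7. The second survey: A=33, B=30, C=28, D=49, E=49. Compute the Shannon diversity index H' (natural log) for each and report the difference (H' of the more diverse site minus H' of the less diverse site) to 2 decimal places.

0.50

The first survey: N=160, proportions 0.075, 0.0563, 0.7, 0.0437, 0.0813, 0.0437, giving H' = 1.0836 (working shown to 4 dp, full precision carried).
The second survey: N=189, proportions 0.1746, 0.1587, 0.1481, 0.2593, 0.2593, giving H' = 1.5797.
Difference = |1.0836 − 1.5797| = 0.4961, i.e. 0.50 to 2 decimal places.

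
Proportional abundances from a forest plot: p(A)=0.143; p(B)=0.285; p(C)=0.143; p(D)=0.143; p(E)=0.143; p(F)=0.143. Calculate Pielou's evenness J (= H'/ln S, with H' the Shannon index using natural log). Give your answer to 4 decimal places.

H' = −Σ pᵢ ln pᵢ = −((-0.278122) + (-0.357751) + (-0.278122) + (-0.278122) + (-0.278122) + (-0.278122)) = 1.748362 (working shown to 6 dp, full precision carried).
With S = 6 species, ln S = 1.791759, so J = 1.748362/1.791759 = 0.975779, i.e. 0.9758 to 4 decimal places.

0.9758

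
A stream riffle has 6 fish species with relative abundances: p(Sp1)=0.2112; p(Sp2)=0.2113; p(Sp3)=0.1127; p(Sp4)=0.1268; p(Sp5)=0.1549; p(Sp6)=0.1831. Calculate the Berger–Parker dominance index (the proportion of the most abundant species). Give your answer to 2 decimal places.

0.21

The largest proportion is 0.2113, i.e. d = 0.21 to 2 decimal places.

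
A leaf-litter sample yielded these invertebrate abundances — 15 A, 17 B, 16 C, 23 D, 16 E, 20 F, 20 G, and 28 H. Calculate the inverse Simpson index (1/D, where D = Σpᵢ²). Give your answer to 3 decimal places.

7.654

Total N = 15+17+16+23+16+20+20+28 = 155, so the proportions are 0.0967742, 0.1096774, 0.1032258, 0.1483871, 0.1032258, 0.1290323, 0.1290323, 0.1806452 (working shown to 7 dp, full precision carried).
D = 0.0967742² + 0.1096774² + 0.1032258² + 0.1483871² + 0.1032258² + 0.1290323² + 0.1290323² + 0.1806452² = 0.0093652 + 0.0120291 + 0.0106556 + 0.0220187 + 0.0106556 + 0.0166493 + 0.0166493 + 0.0326327 = 0.1306556.
So 1/D = 7.65371, i.e. 7.654 to 3 decimal places.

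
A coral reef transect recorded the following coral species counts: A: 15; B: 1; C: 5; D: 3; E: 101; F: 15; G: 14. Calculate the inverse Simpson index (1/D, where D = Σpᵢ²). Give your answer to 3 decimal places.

Total N = 15+1+5+3+101+15+14 = 154, so the proportions are 0.097403, 0.006494, 0.032468, 0.019481, 0.655844, 0.097403, 0.090909 (working shown to 6 dp, full precision carried).
D = 0.097403² + 0.006494² + 0.032468² + 0.019481² + 0.655844² + 0.097403² + 0.090909² = 0.009487 + 0.000042 + 0.001054 + 0.000379 + 0.430132 + 0.009487 + 0.008264 = 0.458846.
So 1/D = 2.17938, i.e. 2.179 to 3 decimal places.

2.179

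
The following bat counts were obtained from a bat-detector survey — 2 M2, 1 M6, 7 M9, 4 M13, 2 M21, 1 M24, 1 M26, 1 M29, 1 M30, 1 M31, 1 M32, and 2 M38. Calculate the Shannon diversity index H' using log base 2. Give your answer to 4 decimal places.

3.1828

Total N = 2+1+7+4+2+1+1+1+1+1+1+2 = 24, so the proportions are 0.083333, 0.041667, 0.291667, 0.166667, 0.083333, 0.041667, 0.041667, 0.041667, 0.041667, 0.041667, 0.041667, 0.083333 (working shown to 6 dp, full precision carried).
Each pᵢ log₂ pᵢ term: 0.083333×(-3.584963)=-0.298747, 0.041667×(-4.584963)=-0.191040, 0.291667×(-1.777608)=-0.518469, 0.166667×(-2.584963)=-0.430827, 0.083333×(-3.584963)=-0.298747, 0.041667×(-4.584963)=-0.191040, 0.041667×(-4.584963)=-0.191040, 0.041667×(-4.584963)=-0.191040, 0.041667×(-4.584963)=-0.191040, 0.041667×(-4.584963)=-0.191040, 0.041667×(-4.584963)=-0.191040, 0.083333×(-3.584963)=-0.298747.
Sum = -3.182817, so H' = 3.1828.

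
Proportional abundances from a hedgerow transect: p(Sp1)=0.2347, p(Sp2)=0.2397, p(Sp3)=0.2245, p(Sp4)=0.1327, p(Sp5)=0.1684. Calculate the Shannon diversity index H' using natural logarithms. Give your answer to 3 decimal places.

1.586

Each pᵢ ln pᵢ term (working shown to 5 dp, full precision carried): 0.2347×(-1.44945)=-0.34019, 0.2397×(-1.42837)=-0.34238, 0.2245×(-1.49388)=-0.33538, 0.1327×(-2.01966)=-0.26801, 0.1684×(-1.78141)=-0.29999.
Sum = -1.58594, so H' = 1.586.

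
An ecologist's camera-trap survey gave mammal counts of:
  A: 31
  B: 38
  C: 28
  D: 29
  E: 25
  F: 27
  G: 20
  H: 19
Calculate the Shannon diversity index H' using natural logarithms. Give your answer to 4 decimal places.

Total N = 31+38+28+29+25+27+20+19 = 217, so the proportions are 0.142857, 0.175115, 0.129032, 0.133641, 0.115207, 0.124424, 0.092166, 0.087558 (working shown to 6 dp, full precision carried).
Each pᵢ ln pᵢ term: 0.142857×(-1.945910)=-0.277987, 0.175115×(-1.742311)=-0.305105, 0.129032×(-2.047693)=-0.264218, 0.133641×(-2.012602)=-0.268965, 0.115207×(-2.161022)=-0.248966, 0.124424×(-2.084060)=-0.259307, 0.092166×(-2.384165)=-0.219739, 0.087558×(-2.435458)=-0.213243.
Sum = -2.057530, so H' = 2.0575.

2.0575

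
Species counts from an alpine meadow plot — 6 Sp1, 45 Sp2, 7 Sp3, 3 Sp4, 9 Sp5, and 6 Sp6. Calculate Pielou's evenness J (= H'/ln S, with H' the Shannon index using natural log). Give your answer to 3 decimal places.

0.732

Total N = 6+45+7+3+9+6 = 76, so the proportions are 0.07895, 0.59211, 0.09211, 0.03947, 0.11842, 0.07895 (working shown to 5 dp, full precision carried).
H' = −Σ pᵢ ln pᵢ = −((-0.20045) + (-0.31031) + (-0.21965) + (-0.12758) + (-0.25265) + (-0.20045)) = 1.31109.
With S = 6 species, ln S = 1.79176, so J = 1.31109/1.79176 = 0.73173, i.e. 0.732 to 3 decimal places.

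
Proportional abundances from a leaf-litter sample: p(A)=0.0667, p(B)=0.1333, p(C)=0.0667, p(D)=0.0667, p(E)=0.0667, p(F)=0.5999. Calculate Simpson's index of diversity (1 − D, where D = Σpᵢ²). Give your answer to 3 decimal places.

D = 0.0667² + 0.1333² + 0.0667² + 0.0667² + 0.0667² + 0.5999² = 0.00445 + 0.01777 + 0.00445 + 0.00445 + 0.00445 + 0.35988 = 0.39544 (working shown to 5 dp, full precision carried).
So 1 − D = 0.60456, i.e. 0.605 to 3 decimal places.

0.605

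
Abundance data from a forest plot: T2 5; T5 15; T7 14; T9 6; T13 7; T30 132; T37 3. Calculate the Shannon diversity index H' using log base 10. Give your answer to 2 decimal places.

Total N = 5+15+14+6+7+132+3 = 182, so the proportions are 0.0275, 0.0824, 0.0769, 0.033, 0.0385, 0.7253, 0.0165 (working shown to 4 dp, full precision carried).
Each pᵢ log₁₀ pᵢ term: 0.0275×(-1.5611)=-0.0429, 0.0824×(-1.0840)=-0.0893, 0.0769×(-1.1139)=-0.0857, 0.033×(-1.4819)=-0.0489, 0.0385×(-1.4150)=-0.0544, 0.7253×(-0.1395)=-0.1012, 0.0165×(-1.7830)=-0.0294.
Sum = -0.4518, so H' = 0.45.

0.45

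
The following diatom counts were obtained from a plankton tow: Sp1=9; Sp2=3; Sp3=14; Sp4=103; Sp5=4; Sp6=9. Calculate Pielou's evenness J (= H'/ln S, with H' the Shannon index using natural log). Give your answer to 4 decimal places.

Total N = 9+3+14+103+4+9 = 142, so the proportions are 0.06338, 0.021127, 0.098592, 0.725352, 0.028169, 0.06338 (working shown to 6 dp, full precision carried).
H' = −Σ pᵢ ln pᵢ = −((-0.174841) + (-0.081490) + (-0.228414) + (-0.232909) + (-0.100550) + (-0.174841)) = 0.993046.
With S = 6 species, ln S = 1.791759, so J = 0.993046/1.791759 = 0.554229, i.e. 0.5542 to 4 decimal places.

0.5542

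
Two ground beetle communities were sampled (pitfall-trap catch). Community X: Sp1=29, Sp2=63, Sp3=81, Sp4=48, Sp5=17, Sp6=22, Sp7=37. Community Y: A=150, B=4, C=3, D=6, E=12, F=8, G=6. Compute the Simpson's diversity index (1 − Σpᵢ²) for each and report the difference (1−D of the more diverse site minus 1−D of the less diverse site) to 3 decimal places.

0.459

Community X: N=297, proportions 0.09764, 0.21212, 0.27273, 0.16162, 0.05724, 0.07407, 0.12458, giving 1−D = 0.82069 (working shown to 5 dp, full precision carried).
Community Y: N=189, proportions 0.79365, 0.02116, 0.01587, 0.03175, 0.06349, 0.04233, 0.03175, giving 1−D = 0.36158.
Difference = |0.82069 − 0.36158| = 0.45911, i.e. 0.459 to 3 decimal places.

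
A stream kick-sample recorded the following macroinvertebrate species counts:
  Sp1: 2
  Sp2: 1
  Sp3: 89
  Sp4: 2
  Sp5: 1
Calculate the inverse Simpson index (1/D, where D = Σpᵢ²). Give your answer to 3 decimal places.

1.138

Total N = 2+1+89+2+1 = 95, so the proportions are 0.021053, 0.010526, 0.936842, 0.021053, 0.010526 (working shown to 6 dp, full precision carried).
D = 0.021053² + 0.010526² + 0.936842² + 0.021053² + 0.010526² = 0.000443 + 0.000111 + 0.877673 + 0.000443 + 0.000111 = 0.878781.
So 1/D = 1.13794, i.e. 1.138 to 3 decimal places.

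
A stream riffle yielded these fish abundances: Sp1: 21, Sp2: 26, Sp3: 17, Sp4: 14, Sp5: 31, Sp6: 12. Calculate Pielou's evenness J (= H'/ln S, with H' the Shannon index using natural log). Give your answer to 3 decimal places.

Total N = 21+26+17+14+31+12 = 121, so the proportions are 0.17355, 0.21488, 0.1405, 0.1157, 0.2562, 0.09917 (working shown to 5 dp, full precision carried).
H' = −Σ pᵢ ln pᵢ = −((-0.30394) + (-0.33041) + (-0.27573) + (-0.24954) + (-0.34889) + (-0.22918)) = 1.73770.
With S = 6 species, ln S = 1.79176, so J = 1.73770/1.79176 = 0.96983, i.e. 0.970 to 3 decimal places.

0.970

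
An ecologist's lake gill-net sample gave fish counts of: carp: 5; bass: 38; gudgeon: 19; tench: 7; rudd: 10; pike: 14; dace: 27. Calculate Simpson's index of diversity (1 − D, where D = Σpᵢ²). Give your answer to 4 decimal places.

0.7983

Total N = 5+38+19+7+10+14+27 = 120, so the proportions are 0.041667, 0.316667, 0.158333, 0.058333, 0.083333, 0.116667, 0.225 (working shown to 6 dp, full precision carried).
D = 0.041667² + 0.316667² + 0.158333² + 0.058333² + 0.083333² + 0.116667² + 0.225² = 0.001736 + 0.100278 + 0.025069 + 0.003403 + 0.006944 + 0.013611 + 0.050625 = 0.201667.
So 1 − D = 0.798333, i.e. 0.7983 to 4 decimal places.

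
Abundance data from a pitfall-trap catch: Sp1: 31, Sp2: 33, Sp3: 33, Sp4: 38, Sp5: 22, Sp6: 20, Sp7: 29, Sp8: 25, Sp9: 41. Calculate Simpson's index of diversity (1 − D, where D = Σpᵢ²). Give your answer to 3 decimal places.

Total N = 31+33+33+38+22+20+29+25+41 = 272, so the proportions are 0.11397, 0.12132, 0.12132, 0.13971, 0.08088, 0.07353, 0.10662, 0.09191, 0.15074 (working shown to 5 dp, full precision carried).
D = 0.11397² + 0.12132² + 0.12132² + 0.13971² + 0.08088² + 0.07353² + 0.10662² + 0.09191² + 0.15074² = 0.01299 + 0.01472 + 0.01472 + 0.01952 + 0.00654 + 0.00541 + 0.01137 + 0.00845 + 0.02272 = 0.11643.
So 1 − D = 0.88357, i.e. 0.884 to 3 decimal places.

0.884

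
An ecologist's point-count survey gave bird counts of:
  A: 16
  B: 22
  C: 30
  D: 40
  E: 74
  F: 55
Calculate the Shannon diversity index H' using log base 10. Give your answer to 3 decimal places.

Total N = 16+22+30+40+74+55 = 237, so the proportions are 0.06751, 0.09283, 0.12658, 0.16878, 0.31224, 0.23207 (working shown to 5 dp, full precision carried).
Each pᵢ log₁₀ pᵢ term: 0.06751×(-1.17063)=-0.07903, 0.09283×(-1.03233)=-0.09583, 0.12658×(-0.89763)=-0.11362, 0.16878×(-0.77269)=-0.13041, 0.31224×(-0.50552)=-0.15784, 0.23207×(-0.63439)=-0.14722.
Sum = -0.72395, so H' = 0.724.

0.724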